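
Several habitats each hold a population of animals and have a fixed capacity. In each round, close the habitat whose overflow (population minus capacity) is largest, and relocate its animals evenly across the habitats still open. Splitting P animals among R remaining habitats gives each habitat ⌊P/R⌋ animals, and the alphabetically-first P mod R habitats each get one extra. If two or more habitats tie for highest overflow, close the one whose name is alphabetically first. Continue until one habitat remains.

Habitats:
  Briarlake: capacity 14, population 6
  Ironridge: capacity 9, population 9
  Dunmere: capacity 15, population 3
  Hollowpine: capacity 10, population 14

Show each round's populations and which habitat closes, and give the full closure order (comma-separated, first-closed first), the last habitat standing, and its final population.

Round 1: Briarlake=6 Dunmere=3 Hollowpine=14 Ironridge=9 → close Hollowpine (overflow 4)
  14÷3 = 4 each, +1 to first 2
Round 2: Briarlake=11 Dunmere=8 Ironridge=13 → close Ironridge (overflow 4)
  13÷2 = 6 each, +1 to first 1
Round 3: Briarlake=18 Dunmere=14 → close Briarlake (overflow 4)
  18÷1 = 18 each, +1 to first 0

Closure order: Hollowpine, Ironridge, Briarlake
Last habitat: Dunmere with 32 animals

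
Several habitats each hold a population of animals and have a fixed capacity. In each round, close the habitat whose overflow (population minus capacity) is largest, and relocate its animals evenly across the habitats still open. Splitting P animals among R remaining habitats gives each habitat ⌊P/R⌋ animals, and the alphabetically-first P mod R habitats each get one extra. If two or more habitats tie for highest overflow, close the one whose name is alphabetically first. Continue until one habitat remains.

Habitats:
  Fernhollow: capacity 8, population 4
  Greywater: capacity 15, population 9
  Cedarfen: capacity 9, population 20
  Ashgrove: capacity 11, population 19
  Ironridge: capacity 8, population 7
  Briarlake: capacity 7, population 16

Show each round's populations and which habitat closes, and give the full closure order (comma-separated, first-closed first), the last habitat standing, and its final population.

Round 1: Ashgrove=19 Briarlake=16 Cedarfen=20 Fernhollow=4 Greywater=9 Ironridge=7 → close Cedarfen (overflow 11)
  20÷5 = 4 each, +1 to first 0
Round 2: Ashgrove=23 Briarlake=20 Fernhollow=8 Greywater=13 Ironridge=11 → close Briarlake (overflow 13)
  20÷4 = 5 each, +1 to first 0
Round 3: Ashgrove=28 Fernhollow=13 Greywater=18 Ironridge=16 → close Ashgrove (overflow 17)
  28÷3 = 9 each, +1 to first 1
Round 4: Fernhollow=23 Greywater=27 Ironridge=25 → close Ironridge (overflow 17)
  25÷2 = 12 each, +1 to first 1
Round 5: Fernhollow=36 Greywater=39 → close Fernhollow (overflow 28)
  36÷1 = 36 each, +1 to first 0

Closure order: Cedarfen, Briarlake, Ashgrove, Ironridge, Fernhollow
Last habitat: Greywater with 75 animals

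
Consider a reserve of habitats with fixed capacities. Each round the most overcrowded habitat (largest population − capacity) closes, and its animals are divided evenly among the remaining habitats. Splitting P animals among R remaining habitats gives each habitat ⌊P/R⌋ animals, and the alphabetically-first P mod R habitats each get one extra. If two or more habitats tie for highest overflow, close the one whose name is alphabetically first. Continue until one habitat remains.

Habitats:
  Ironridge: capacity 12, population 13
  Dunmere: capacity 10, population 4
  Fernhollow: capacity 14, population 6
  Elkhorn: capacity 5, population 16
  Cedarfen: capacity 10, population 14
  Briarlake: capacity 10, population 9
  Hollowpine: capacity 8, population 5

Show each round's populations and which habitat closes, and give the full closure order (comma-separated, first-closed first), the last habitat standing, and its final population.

Round 1: Briarlake=9 Cedarfen=14 Dunmere=4 Elkhorn=16 Fernhollow=6 Hollowpine=5 Ironridge=13 → close Elkhorn (overflow 11)
  16÷6 = 2 each, +1 to first 4
Round 2: Briarlake=12 Cedarfen=17 Dunmere=7 Fernhollow=9 Hollowpine=7 Ironridge=15 → close Cedarfen (overflow 7)
  17÷5 = 3 each, +1 to first 2
Round 3: Briarlake=16 Dunmere=11 Fernhollow=12 Hollowpine=10 Ironridge=18 → close Briarlake (overflow 6)
  16÷4 = 4 each, +1 to first 0
Round 4: Dunmere=15 Fernhollow=16 Hollowpine=14 Ironridge=22 → close Ironridge (overflow 10)
  22÷3 = 7 each, +1 to first 1
Round 5: Dunmere=23 Fernhollow=23 Hollowpine=21 → close Dunmere (overflow 13)
  23÷2 = 11 each, +1 to first 1
Round 6: Fernhollow=35 Hollowpine=32 → close Hollowpine (overflow 24)
  32÷1 = 32 each, +1 to first 0

Closure order: Elkhorn, Cedarfen, Briarlake, Ironridge, Dunmere, Hollowpine
Last habitat: Fernhollow with 67 animals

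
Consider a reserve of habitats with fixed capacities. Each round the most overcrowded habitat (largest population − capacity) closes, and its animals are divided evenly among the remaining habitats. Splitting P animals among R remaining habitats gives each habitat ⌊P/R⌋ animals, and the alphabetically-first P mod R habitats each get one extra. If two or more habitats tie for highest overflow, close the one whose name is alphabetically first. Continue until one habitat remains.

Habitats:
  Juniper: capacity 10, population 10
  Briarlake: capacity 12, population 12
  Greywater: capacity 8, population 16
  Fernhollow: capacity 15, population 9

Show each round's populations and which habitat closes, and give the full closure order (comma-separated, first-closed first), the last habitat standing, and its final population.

Round 1: Briarlake=12 Fernhollow=9 Greywater=16 Juniper=10 → close Greywater (overflow 8)
  16÷3 = 5 each, +1 to first 1
Round 2: Briarlake=18 Fernhollow=14 Juniper=15 → close Briarlake (overflow 6)
  18÷2 = 9 each, +1 to first 0
Round 3: Fernhollow=23 Juniper=24 → close Juniper (overflow 14)
  24÷1 = 24 each, +1 to first 0

Closure order: Greywater, Briarlake, Juniper
Last habitat: Fernhollow with 47 animals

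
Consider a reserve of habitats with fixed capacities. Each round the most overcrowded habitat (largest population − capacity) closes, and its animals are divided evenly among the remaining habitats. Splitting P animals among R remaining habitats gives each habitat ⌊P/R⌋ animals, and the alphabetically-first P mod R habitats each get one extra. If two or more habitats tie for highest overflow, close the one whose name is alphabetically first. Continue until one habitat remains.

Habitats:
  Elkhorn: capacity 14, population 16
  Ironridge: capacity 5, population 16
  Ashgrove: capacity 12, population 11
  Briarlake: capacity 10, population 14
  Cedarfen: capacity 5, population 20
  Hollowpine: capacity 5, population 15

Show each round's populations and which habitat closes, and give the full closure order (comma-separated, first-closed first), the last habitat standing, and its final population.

Round 1: Ashgrove=11 Briarlake=14 Cedarfen=20 Elkhorn=16 Hollowpine=15 Ironridge=16 → close Cedarfen (overflow 15)
  20÷5 = 4 each, +1 to first 0
Round 2: Ashgrove=15 Briarlake=18 Elkhorn=20 Hollowpine=19 Ironridge=20 → close Ironridge (overflow 15)
  20÷4 = 5 each, +1 to first 0
Round 3: Ashgrove=20 Briarlake=23 Elkhorn=25 Hollowpine=24 → close Hollowpine (overflow 19)
  24÷3 = 8 each, +1 to first 0
Round 4: Ashgrove=28 Briarlake=31 Elkhorn=33 → close Briarlake (overflow 21)
  31÷2 = 15 each, +1 to first 1
Round 5: Ashgrove=44 Elkhorn=48 → close Elkhorn (overflow 34)
  48÷1 = 48 each, +1 to first 0

Closure order: Cedarfen, Ironridge, Hollowpine, Briarlake, Elkhorn
Last habitat: Ashgrove with 92 animals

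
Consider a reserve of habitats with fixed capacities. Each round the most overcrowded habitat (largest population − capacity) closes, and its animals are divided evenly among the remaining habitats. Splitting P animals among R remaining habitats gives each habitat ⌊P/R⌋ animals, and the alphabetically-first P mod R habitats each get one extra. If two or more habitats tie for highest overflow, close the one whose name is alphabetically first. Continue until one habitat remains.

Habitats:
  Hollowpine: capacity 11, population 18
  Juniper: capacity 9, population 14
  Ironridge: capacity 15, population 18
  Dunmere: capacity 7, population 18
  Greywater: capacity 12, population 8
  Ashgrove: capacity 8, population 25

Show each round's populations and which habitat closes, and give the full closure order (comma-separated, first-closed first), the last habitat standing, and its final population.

Closure order: Ashgrove, Dunmere, Hollowpine, Ironridge, Juniper
Last habitat: Greywater with 101 animals

Round 1: Ashgrove=25 Dunmere=18 Greywater=8 Hollowpine=18 Ironridge=18 Juniper=14 → close Ashgrove (overflow 17)
  25÷5 = 5 each, +1 to first 0
Round 2: Dunmere=23 Greywater=13 Hollowpine=23 Ironridge=23 Juniper=19 → close Dunmere (overflow 16)
  23÷4 = 5 each, +1 to first 3
Round 3: Greywater=19 Hollowpine=29 Ironridge=29 Juniper=24 → close Hollowpine (overflow 18)
  29÷3 = 9 each, +1 to first 2
Round 4: Greywater=29 Ironridge=39 Juniper=33 → close Ironridge (overflow 24)
  39÷2 = 19 each, +1 to first 1
Round 5: Greywater=49 Juniper=52 → close Juniper (overflow 43)
  52÷1 = 52 each, +1 to first 0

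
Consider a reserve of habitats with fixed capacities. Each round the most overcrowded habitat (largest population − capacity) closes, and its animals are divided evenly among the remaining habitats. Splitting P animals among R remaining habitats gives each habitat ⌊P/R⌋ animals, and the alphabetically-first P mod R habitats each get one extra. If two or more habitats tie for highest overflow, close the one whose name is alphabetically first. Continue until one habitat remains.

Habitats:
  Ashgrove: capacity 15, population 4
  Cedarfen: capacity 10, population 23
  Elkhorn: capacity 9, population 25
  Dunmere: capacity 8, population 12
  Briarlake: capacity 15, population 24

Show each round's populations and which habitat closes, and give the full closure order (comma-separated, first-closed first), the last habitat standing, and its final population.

Closure order: Elkhorn, Cedarfen, Briarlake, Dunmere
Last habitat: Ashgrove with 88 animals

Round 1: Ashgrove=4 Briarlake=24 Cedarfen=23 Dunmere=12 Elkhorn=25 → close Elkhorn (overflow 16)
  25÷4 = 6 each, +1 to first 1
Round 2: Ashgrove=11 Briarlake=30 Cedarfen=29 Dunmere=18 → close Cedarfen (overflow 19)
  29÷3 = 9 each, +1 to first 2
Round 3: Ashgrove=21 Briarlake=40 Dunmere=27 → close Briarlake (overflow 25)
  40÷2 = 20 each, +1 to first 0
Round 4: Ashgrove=41 Dunmere=47 → close Dunmere (overflow 39)
  47÷1 = 47 each, +1 to first 0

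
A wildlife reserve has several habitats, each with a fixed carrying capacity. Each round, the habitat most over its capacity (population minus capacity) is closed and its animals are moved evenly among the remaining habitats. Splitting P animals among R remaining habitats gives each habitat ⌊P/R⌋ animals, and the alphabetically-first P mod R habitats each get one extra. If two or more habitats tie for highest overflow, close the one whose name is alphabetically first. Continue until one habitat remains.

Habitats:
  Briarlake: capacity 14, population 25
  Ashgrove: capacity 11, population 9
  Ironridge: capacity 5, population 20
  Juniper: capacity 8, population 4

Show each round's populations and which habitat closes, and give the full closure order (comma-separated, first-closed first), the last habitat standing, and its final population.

Round 1: Ashgrove=9 Briarlake=25 Ironridge=20 Juniper=4 → close Ironridge (overflow 15)
  20÷3 = 6 each, +1 to first 2
Round 2: Ashgrove=16 Briarlake=32 Juniper=10 → close Briarlake (overflow 18)
  32÷2 = 16 each, +1 to first 0
Round 3: Ashgrove=32 Juniper=26 → close Ashgrove (overflow 21)
  32÷1 = 32 each, +1 to first 0

Closure order: Ironridge, Briarlake, Ashgrove
Last habitat: Juniper with 58 animals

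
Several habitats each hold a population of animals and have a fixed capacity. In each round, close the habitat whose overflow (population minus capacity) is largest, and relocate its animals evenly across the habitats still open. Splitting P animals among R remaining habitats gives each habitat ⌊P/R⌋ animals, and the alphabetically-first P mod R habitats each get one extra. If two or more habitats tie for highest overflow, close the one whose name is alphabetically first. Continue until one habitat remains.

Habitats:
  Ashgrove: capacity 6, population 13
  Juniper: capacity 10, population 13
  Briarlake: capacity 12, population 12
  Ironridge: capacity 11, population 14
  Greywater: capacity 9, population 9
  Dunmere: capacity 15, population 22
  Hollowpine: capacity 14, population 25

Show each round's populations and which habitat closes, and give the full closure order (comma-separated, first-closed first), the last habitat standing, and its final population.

Closure order: Hollowpine, Ashgrove, Dunmere, Ironridge, Briarlake, Juniper
Last habitat: Greywater with 108 animals

Round 1: Ashgrove=13 Briarlake=12 Dunmere=22 Greywater=9 Hollowpine=25 Ironridge=14 Juniper=13 → close Hollowpine (overflow 11)
  25÷6 = 4 each, +1 to first 1
Round 2: Ashgrove=18 Briarlake=16 Dunmere=26 Greywater=13 Ironridge=18 Juniper=17 → close Ashgrove (overflow 12)
  18÷5 = 3 each, +1 to first 3
Round 3: Briarlake=20 Dunmere=30 Greywater=17 Ironridge=21 Juniper=20 → close Dunmere (overflow 15)
  30÷4 = 7 each, +1 to first 2
Round 4: Briarlake=28 Greywater=25 Ironridge=28 Juniper=27 → close Ironridge (overflow 17)
  28÷3 = 9 each, +1 to first 1
Round 5: Briarlake=38 Greywater=34 Juniper=36 → close Briarlake (overflow 26)
  38÷2 = 19 each, +1 to first 0
Round 6: Greywater=53 Juniper=55 → close Juniper (overflow 45)
  55÷1 = 55 each, +1 to first 0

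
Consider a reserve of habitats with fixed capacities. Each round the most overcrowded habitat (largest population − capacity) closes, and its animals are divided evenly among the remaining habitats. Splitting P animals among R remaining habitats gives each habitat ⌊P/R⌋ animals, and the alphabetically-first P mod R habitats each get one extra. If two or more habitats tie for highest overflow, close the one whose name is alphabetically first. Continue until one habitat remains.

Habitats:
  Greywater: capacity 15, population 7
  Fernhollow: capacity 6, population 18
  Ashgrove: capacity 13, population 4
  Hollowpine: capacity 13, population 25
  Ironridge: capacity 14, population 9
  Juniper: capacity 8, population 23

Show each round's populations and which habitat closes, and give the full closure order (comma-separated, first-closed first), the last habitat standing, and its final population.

Closure order: Juniper, Fernhollow, Hollowpine, Greywater, Ironridge
Last habitat: Ashgrove with 86 animals

Round 1: Ashgrove=4 Fernhollow=18 Greywater=7 Hollowpine=25 Ironridge=9 Juniper=23 → close Juniper (overflow 15)
  23÷5 = 4 each, +1 to first 3
Round 2: Ashgrove=9 Fernhollow=23 Greywater=12 Hollowpine=29 Ironridge=13 → close Fernhollow (overflow 17)
  23÷4 = 5 each, +1 to first 3
Round 3: Ashgrove=15 Greywater=18 Hollowpine=35 Ironridge=18 → close Hollowpine (overflow 22)
  35÷3 = 11 each, +1 to first 2
Round 4: Ashgrove=27 Greywater=30 Ironridge=29 → close Greywater (overflow 15)
  30÷2 = 15 each, +1 to first 0
Round 5: Ashgrove=42 Ironridge=44 → close Ironridge (overflow 30)
  44÷1 = 44 each, +1 to first 0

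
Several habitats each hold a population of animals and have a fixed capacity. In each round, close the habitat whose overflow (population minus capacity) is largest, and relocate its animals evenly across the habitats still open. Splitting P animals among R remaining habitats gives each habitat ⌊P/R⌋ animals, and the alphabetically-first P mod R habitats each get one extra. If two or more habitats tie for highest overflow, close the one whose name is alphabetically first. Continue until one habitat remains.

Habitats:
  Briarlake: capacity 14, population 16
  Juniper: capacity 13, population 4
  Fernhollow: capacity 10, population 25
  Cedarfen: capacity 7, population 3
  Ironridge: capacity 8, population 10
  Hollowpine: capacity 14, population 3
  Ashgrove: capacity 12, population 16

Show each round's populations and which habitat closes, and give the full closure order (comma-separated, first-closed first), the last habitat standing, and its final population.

Round 1: Ashgrove=16 Briarlake=16 Cedarfen=3 Fernhollow=25 Hollowpine=3 Ironridge=10 Juniper=4 → close Fernhollow (overflow 15)
  25÷6 = 4 each, +1 to first 1
Round 2: Ashgrove=21 Briarlake=20 Cedarfen=7 Hollowpine=7 Ironridge=14 Juniper=8 → close Ashgrove (overflow 9)
  21÷5 = 4 each, +1 to first 1
Round 3: Briarlake=25 Cedarfen=11 Hollowpine=11 Ironridge=18 Juniper=12 → close Briarlake (overflow 11)
  25÷4 = 6 each, +1 to first 1
Round 4: Cedarfen=18 Hollowpine=17 Ironridge=24 Juniper=18 → close Ironridge (overflow 16)
  24÷3 = 8 each, +1 to first 0
Round 5: Cedarfen=26 Hollowpine=25 Juniper=26 → close Cedarfen (overflow 19)
  26÷2 = 13 each, +1 to first 0
Round 6: Hollowpine=38 Juniper=39 → close Juniper (overflow 26)
  39÷1 = 39 each, +1 to first 0

Closure order: Fernhollow, Ashgrove, Briarlake, Ironridge, Cedarfen, Juniper
Last habitat: Hollowpine with 77 animals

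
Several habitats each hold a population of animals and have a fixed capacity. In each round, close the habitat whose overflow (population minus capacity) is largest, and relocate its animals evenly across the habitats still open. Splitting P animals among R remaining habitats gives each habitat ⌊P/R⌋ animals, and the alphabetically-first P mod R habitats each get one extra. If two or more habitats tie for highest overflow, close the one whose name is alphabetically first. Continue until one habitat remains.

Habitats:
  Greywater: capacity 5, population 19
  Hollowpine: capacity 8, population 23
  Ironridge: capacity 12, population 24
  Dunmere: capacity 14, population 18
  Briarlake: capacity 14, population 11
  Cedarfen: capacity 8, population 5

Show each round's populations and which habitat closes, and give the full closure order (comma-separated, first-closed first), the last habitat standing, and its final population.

Round 1: Briarlake=11 Cedarfen=5 Dunmere=18 Greywater=19 Hollowpine=23 Ironridge=24 → close Hollowpine (overflow 15)
  23÷5 = 4 each, +1 to first 3
Round 2: Briarlake=16 Cedarfen=10 Dunmere=23 Greywater=23 Ironridge=28 → close Greywater (overflow 18)
  23÷4 = 5 each, +1 to first 3
Round 3: Briarlake=22 Cedarfen=16 Dunmere=29 Ironridge=33 → close Ironridge (overflow 21)
  33÷3 = 11 each, +1 to first 0
Round 4: Briarlake=33 Cedarfen=27 Dunmere=40 → close Dunmere (overflow 26)
  40÷2 = 20 each, +1 to first 0
Round 5: Briarlake=53 Cedarfen=47 → close Briarlake (overflow 39)
  53÷1 = 53 each, +1 to first 0

Closure order: Hollowpine, Greywater, Ironridge, Dunmere, Briarlake
Last habitat: Cedarfen with 100 animals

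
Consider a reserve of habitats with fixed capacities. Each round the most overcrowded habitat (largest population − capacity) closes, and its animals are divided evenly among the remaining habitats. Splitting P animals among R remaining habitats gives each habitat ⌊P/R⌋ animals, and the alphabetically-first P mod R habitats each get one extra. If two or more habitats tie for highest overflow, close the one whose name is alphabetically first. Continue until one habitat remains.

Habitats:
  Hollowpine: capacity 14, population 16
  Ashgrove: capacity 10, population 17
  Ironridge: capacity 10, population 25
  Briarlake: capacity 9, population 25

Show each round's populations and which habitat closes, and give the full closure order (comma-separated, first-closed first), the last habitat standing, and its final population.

Round 1: Ashgrove=17 Briarlake=25 Hollowpine=16 Ironridge=25 → close Briarlake (overflow 16)
  25÷3 = 8 each, +1 to first 1
Round 2: Ashgrove=26 Hollowpine=24 Ironridge=33 → close Ironridge (overflow 23)
  33÷2 = 16 each, +1 to first 1
Round 3: Ashgrove=43 Hollowpine=40 → close Ashgrove (overflow 33)
  43÷1 = 43 each, +1 to first 0

Closure order: Briarlake, Ironridge, Ashgrove
Last habitat: Hollowpine with 83 animals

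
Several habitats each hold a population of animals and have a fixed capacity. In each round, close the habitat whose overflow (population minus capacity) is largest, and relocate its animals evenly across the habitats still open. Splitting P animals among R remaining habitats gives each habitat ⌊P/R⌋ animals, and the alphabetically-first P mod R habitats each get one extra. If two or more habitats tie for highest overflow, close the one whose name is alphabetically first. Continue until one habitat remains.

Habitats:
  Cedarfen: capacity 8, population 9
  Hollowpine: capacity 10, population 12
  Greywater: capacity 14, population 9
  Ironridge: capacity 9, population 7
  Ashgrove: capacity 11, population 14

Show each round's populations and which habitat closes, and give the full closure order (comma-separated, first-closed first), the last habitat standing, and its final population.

Closure order: Ashgrove, Cedarfen, Hollowpine, Greywater
Last habitat: Ironridge with 51 animals

Round 1: Ashgrove=14 Cedarfen=9 Greywater=9 Hollowpine=12 Ironridge=7 → close Ashgrove (overflow 3)
  14÷4 = 3 each, +1 to first 2
Round 2: Cedarfen=13 Greywater=13 Hollowpine=15 Ironridge=10 → close Cedarfen (overflow 5)
  13÷3 = 4 each, +1 to first 1
Round 3: Greywater=18 Hollowpine=19 Ironridge=14 → close Hollowpine (overflow 9)
  19÷2 = 9 each, +1 to first 1
Round 4: Greywater=28 Ironridge=23 → close Greywater (overflow 14)
  28÷1 = 28 each, +1 to first 0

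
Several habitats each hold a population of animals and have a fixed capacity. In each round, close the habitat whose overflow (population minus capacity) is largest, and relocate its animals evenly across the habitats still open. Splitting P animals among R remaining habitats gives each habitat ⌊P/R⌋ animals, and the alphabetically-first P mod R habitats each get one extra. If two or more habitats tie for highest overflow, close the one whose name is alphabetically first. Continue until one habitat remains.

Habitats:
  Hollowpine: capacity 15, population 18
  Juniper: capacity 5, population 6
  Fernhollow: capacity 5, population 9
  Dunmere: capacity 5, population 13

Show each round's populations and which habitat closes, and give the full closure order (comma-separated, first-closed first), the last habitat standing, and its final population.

Closure order: Dunmere, Fernhollow, Hollowpine
Last habitat: Juniper with 46 animals

Round 1: Dunmere=13 Fernhollow=9 Hollowpine=18 Juniper=6 → close Dunmere (overflow 8)
  13÷3 = 4 each, +1 to first 1
Round 2: Fernhollow=14 Hollowpine=22 Juniper=10 → close Fernhollow (overflow 9)
  14÷2 = 7 each, +1 to first 0
Round 3: Hollowpine=29 Juniper=17 → close Hollowpine (overflow 14)
  29÷1 = 29 each, +1 to first 0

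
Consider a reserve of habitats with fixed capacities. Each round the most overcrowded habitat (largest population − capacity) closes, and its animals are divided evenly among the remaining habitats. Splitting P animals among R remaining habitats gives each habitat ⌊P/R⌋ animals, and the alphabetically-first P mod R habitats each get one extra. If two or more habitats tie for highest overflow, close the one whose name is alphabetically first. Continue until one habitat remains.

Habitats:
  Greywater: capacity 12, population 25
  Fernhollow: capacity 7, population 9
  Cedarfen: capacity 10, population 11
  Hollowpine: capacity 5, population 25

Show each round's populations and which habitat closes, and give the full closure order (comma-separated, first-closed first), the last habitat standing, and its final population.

Round 1: Cedarfen=11 Fernhollow=9 Greywater=25 Hollowpine=25 → close Hollowpine (overflow 20)
  25÷3 = 8 each, +1 to first 1
Round 2: Cedarfen=20 Fernhollow=17 Greywater=33 → close Greywater (overflow 21)
  33÷2 = 16 each, +1 to first 1
Round 3: Cedarfen=37 Fernhollow=33 → close Cedarfen (overflow 27)
  37÷1 = 37 each, +1 to first 0

Closure order: Hollowpine, Greywater, Cedarfen
Last habitat: Fernhollow with 70 animals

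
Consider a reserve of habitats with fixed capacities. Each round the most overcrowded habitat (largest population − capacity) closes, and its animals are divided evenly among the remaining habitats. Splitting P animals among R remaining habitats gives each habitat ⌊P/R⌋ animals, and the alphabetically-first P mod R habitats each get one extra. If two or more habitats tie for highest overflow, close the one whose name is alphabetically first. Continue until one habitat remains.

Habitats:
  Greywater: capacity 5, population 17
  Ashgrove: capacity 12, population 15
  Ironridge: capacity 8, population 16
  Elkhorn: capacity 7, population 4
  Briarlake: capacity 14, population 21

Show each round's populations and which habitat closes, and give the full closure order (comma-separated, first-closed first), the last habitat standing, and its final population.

Closure order: Greywater, Ironridge, Briarlake, Ashgrove
Last habitat: Elkhorn with 73 animals

Round 1: Ashgrove=15 Briarlake=21 Elkhorn=4 Greywater=17 Ironridge=16 → close Greywater (overflow 12)
  17÷4 = 4 each, +1 to first 1
Round 2: Ashgrove=20 Briarlake=25 Elkhorn=8 Ironridge=20 → close Ironridge (overflow 12)
  20÷3 = 6 each, +1 to first 2
Round 3: Ashgrove=27 Briarlake=32 Elkhorn=14 → close Briarlake (overflow 18)
  32÷2 = 16 each, +1 to first 0
Round 4: Ashgrove=43 Elkhorn=30 → close Ashgrove (overflow 31)
  43÷1 = 43 each, +1 to first 0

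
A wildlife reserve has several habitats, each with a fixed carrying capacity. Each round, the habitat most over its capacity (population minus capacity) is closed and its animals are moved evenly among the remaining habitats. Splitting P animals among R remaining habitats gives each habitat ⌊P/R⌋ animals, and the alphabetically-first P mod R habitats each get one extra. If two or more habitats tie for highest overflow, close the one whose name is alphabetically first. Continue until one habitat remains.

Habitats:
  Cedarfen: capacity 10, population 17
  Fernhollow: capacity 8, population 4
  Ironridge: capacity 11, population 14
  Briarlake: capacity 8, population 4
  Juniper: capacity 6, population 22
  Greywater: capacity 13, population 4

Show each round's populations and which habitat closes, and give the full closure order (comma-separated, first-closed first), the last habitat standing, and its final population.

Round 1: Briarlake=4 Cedarfen=17 Fernhollow=4 Greywater=4 Ironridge=14 Juniper=22 → close Juniper (overflow 16)
  22÷5 = 4 each, +1 to first 2
Round 2: Briarlake=9 Cedarfen=22 Fernhollow=8 Greywater=8 Ironridge=18 → close Cedarfen (overflow 12)
  22÷4 = 5 each, +1 to first 2
Round 3: Briarlake=15 Fernhollow=14 Greywater=13 Ironridge=23 → close Ironridge (overflow 12)
  23÷3 = 7 each, +1 to first 2
Round 4: Briarlake=23 Fernhollow=22 Greywater=20 → close Briarlake (overflow 15)
  23÷2 = 11 each, +1 to first 1
Round 5: Fernhollow=34 Greywater=31 → close Fernhollow (overflow 26)
  34÷1 = 34 each, +1 to first 0

Closure order: Juniper, Cedarfen, Ironridge, Briarlake, Fernhollow
Last habitat: Greywater with 65 animals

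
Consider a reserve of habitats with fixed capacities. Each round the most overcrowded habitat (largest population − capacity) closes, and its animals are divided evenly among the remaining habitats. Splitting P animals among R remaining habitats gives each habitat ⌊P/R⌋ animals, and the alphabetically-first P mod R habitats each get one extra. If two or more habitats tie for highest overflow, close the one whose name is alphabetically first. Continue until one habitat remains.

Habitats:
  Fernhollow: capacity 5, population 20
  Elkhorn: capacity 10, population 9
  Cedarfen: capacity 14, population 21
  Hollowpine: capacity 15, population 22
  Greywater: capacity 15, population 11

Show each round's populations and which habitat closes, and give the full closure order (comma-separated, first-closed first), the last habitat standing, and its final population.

Round 1: Cedarfen=21 Elkhorn=9 Fernhollow=20 Greywater=11 Hollowpine=22 → close Fernhollow (overflow 15)
  20÷4 = 5 each, +1 to first 0
Round 2: Cedarfen=26 Elkhorn=14 Greywater=16 Hollowpine=27 → close Cedarfen (overflow 12)
  26÷3 = 8 each, +1 to first 2
Round 3: Elkhorn=23 Greywater=25 Hollowpine=35 → close Hollowpine (overflow 20)
  35÷2 = 17 each, +1 to first 1
Round 4: Elkhorn=41 Greywater=42 → close Elkhorn (overflow 31)
  41÷1 = 41 each, +1 to first 0

Closure order: Fernhollow, Cedarfen, Hollowpine, Elkhorn
Last habitat: Greywater with 83 animals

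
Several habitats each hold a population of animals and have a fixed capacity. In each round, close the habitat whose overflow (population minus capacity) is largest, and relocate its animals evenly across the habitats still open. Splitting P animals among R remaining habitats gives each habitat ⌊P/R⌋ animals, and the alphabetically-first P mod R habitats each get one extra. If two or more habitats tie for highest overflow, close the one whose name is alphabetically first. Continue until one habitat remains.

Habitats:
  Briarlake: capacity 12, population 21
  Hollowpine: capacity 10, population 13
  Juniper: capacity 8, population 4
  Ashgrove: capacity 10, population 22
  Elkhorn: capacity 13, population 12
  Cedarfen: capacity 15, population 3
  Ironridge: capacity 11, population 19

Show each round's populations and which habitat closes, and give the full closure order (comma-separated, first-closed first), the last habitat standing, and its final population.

Round 1: Ashgrove=22 Briarlake=21 Cedarfen=3 Elkhorn=12 Hollowpine=13 Ironridge=19 Juniper=4 → close Ashgrove (overflow 12)
  22÷6 = 3 each, +1 to first 4
Round 2: Briarlake=25 Cedarfen=7 Elkhorn=16 Hollowpine=17 Ironridge=22 Juniper=7 → close Briarlake (overflow 13)
  25÷5 = 5 each, +1 to first 0
Round 3: Cedarfen=12 Elkhorn=21 Hollowpine=22 Ironridge=27 Juniper=12 → close Ironridge (overflow 16)
  27÷4 = 6 each, +1 to first 3
Round 4: Cedarfen=19 Elkhorn=28 Hollowpine=29 Juniper=18 → close Hollowpine (overflow 19)
  29÷3 = 9 each, +1 to first 2
Round 5: Cedarfen=29 Elkhorn=38 Juniper=27 → close Elkhorn (overflow 25)
  38÷2 = 19 each, +1 to first 0
Round 6: Cedarfen=48 Juniper=46 → close Juniper (overflow 38)
  46÷1 = 46 each, +1 to first 0

Closure order: Ashgrove, Briarlake, Ironridge, Hollowpine, Elkhorn, Juniper
Last habitat: Cedarfen with 94 animals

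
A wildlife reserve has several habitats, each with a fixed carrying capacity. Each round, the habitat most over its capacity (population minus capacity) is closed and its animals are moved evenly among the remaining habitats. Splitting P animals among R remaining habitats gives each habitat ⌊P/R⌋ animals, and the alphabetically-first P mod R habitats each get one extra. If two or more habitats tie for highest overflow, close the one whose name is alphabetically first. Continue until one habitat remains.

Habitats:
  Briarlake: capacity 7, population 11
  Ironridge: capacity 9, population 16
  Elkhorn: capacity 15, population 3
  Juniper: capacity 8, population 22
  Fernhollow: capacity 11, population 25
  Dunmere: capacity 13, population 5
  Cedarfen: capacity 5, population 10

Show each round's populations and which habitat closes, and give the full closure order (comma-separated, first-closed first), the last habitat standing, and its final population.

Closure order: Fernhollow, Juniper, Ironridge, Briarlake, Cedarfen, Dunmere
Last habitat: Elkhorn with 92 animals

Round 1: Briarlake=11 Cedarfen=10 Dunmere=5 Elkhorn=3 Fernhollow=25 Ironridge=16 Juniper=22 → close Fernhollow (overflow 14)
  25÷6 = 4 each, +1 to first 1
Round 2: Briarlake=16 Cedarfen=14 Dunmere=9 Elkhorn=7 Ironridge=20 Juniper=26 → close Juniper (overflow 18)
  26÷5 = 5 each, +1 to first 1
Round 3: Briarlake=22 Cedarfen=19 Dunmere=14 Elkhorn=12 Ironridge=25 → close Ironridge (overflow 16)
  25÷4 = 6 each, +1 to first 1
Round 4: Briarlake=29 Cedarfen=25 Dunmere=20 Elkhorn=18 → close Briarlake (overflow 22)
  29÷3 = 9 each, +1 to first 2
Round 5: Cedarfen=35 Dunmere=30 Elkhorn=27 → close Cedarfen (overflow 30)
  35÷2 = 17 each, +1 to first 1
Round 6: Dunmere=48 Elkhorn=44 → close Dunmere (overflow 35)
  48÷1 = 48 each, +1 to first 0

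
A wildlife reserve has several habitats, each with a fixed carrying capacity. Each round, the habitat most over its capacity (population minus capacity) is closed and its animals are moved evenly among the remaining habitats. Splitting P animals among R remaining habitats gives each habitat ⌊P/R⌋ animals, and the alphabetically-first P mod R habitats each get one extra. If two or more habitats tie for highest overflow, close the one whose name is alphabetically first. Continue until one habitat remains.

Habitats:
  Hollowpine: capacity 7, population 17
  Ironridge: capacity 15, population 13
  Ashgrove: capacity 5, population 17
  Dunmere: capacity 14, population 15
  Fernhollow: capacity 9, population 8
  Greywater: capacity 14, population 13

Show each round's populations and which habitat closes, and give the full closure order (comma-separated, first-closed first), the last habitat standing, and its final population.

Round 1: Ashgrove=17 Dunmere=15 Fernhollow=8 Greywater=13 Hollowpine=17 Ironridge=13 → close Ashgrove (overflow 12)
  17÷5 = 3 each, +1 to first 2
Round 2: Dunmere=19 Fernhollow=12 Greywater=16 Hollowpine=20 Ironridge=16 → close Hollowpine (overflow 13)
  20÷4 = 5 each, +1 to first 0
Round 3: Dunmere=24 Fernhollow=17 Greywater=21 Ironridge=21 → close Dunmere (overflow 10)
  24÷3 = 8 each, +1 to first 0
Round 4: Fernhollow=25 Greywater=29 Ironridge=29 → close Fernhollow (overflow 16)
  25÷2 = 12 each, +1 to first 1
Round 5: Greywater=42 Ironridge=41 → close Greywater (overflow 28)
  42÷1 = 42 each, +1 to first 0

Closure order: Ashgrove, Hollowpine, Dunmere, Fernhollow, Greywater
Last habitat: Ironridge with 83 animals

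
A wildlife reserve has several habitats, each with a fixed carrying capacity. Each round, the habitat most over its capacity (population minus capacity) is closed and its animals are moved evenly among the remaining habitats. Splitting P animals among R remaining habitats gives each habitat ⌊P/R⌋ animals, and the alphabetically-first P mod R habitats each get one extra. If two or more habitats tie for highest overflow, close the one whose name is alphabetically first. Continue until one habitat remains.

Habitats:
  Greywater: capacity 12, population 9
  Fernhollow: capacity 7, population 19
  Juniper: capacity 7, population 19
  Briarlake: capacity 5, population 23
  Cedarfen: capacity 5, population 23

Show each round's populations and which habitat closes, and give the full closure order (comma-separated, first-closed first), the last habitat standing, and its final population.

Closure order: Briarlake, Cedarfen, Fernhollow, Juniper
Last habitat: Greywater with 93 animals

Round 1: Briarlake=23 Cedarfen=23 Fernhollow=19 Greywater=9 Juniper=19 → close Briarlake (overflow 18)
  23÷4 = 5 each, +1 to first 3
Round 2: Cedarfen=29 Fernhollow=25 Greywater=15 Juniper=24 → close Cedarfen (overflow 24)
  29÷3 = 9 each, +1 to first 2
Round 3: Fernhollow=35 Greywater=25 Juniper=33 → close Fernhollow (overflow 28)
  35÷2 = 17 each, +1 to first 1
Round 4: Greywater=43 Juniper=50 → close Juniper (overflow 43)
  50÷1 = 50 each, +1 to first 0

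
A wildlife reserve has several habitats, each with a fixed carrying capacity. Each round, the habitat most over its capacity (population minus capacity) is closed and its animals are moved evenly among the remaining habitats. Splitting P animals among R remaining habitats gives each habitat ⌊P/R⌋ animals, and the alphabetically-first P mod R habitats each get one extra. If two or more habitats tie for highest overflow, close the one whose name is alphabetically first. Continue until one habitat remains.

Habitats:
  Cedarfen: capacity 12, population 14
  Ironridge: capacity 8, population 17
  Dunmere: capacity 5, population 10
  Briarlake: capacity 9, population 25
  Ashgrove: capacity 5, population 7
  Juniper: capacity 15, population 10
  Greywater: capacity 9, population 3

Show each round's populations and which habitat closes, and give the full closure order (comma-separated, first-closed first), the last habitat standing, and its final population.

Round 1: Ashgrove=7 Briarlake=25 Cedarfen=14 Dunmere=10 Greywater=3 Ironridge=17 Juniper=10 → close Briarlake (overflow 16)
  25÷6 = 4 each, +1 to first 1
Round 2: Ashgrove=12 Cedarfen=18 Dunmere=14 Greywater=7 Ironridge=21 Juniper=14 → close Ironridge (overflow 13)
  21÷5 = 4 each, +1 to first 1
Round 3: Ashgrove=17 Cedarfen=22 Dunmere=18 Greywater=11 Juniper=18 → close Dunmere (overflow 13)
  18÷4 = 4 each, +1 to first 2
Round 4: Ashgrove=22 Cedarfen=27 Greywater=15 Juniper=22 → close Ashgrove (overflow 17)
  22÷3 = 7 each, +1 to first 1
Round 5: Cedarfen=35 Greywater=22 Juniper=29 → close Cedarfen (overflow 23)
  35÷2 = 17 each, +1 to first 1
Round 6: Greywater=40 Juniper=46 → close Greywater (overflow 31)
  40÷1 = 40 each, +1 to first 0

Closure order: Briarlake, Ironridge, Dunmere, Ashgrove, Cedarfen, Greywater
Last habitat: Juniper with 86 animals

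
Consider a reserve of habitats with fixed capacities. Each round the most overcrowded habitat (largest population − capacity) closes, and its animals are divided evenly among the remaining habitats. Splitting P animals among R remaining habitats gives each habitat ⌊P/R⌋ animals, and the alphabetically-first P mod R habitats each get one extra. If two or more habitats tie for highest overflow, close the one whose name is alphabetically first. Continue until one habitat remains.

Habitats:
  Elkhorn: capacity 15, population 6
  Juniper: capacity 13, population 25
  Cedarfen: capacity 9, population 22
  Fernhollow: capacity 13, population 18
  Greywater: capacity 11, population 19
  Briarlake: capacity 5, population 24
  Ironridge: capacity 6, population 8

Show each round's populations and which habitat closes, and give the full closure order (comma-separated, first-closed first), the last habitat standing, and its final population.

Round 1: Briarlake=24 Cedarfen=22 Elkhorn=6 Fernhollow=18 Greywater=19 Ironridge=8 Juniper=25 → close Briarlake (overflow 19)
  24÷6 = 4 each, +1 to first 0
Round 2: Cedarfen=26 Elkhorn=10 Fernhollow=22 Greywater=23 Ironridge=12 Juniper=29 → close Cedarfen (overflow 17)
  26÷5 = 5 each, +1 to first 1
Round 3: Elkhorn=16 Fernhollow=27 Greywater=28 Ironridge=17 Juniper=34 → close Juniper (overflow 21)
  34÷4 = 8 each, +1 to first 2
Round 4: Elkhorn=25 Fernhollow=36 Greywater=36 Ironridge=25 → close Greywater (overflow 25)
  36÷3 = 12 each, +1 to first 0
Round 5: Elkhorn=37 Fernhollow=48 Ironridge=37 → close Fernhollow (overflow 35)
  48÷2 = 24 each, +1 to first 0
Round 6: Elkhorn=61 Ironridge=61 → close Ironridge (overflow 55)
  61÷1 = 61 each, +1 to first 0

Closure order: Briarlake, Cedarfen, Juniper, Greywater, Fernhollow, Ironridge
Last habitat: Elkhorn with 122 animals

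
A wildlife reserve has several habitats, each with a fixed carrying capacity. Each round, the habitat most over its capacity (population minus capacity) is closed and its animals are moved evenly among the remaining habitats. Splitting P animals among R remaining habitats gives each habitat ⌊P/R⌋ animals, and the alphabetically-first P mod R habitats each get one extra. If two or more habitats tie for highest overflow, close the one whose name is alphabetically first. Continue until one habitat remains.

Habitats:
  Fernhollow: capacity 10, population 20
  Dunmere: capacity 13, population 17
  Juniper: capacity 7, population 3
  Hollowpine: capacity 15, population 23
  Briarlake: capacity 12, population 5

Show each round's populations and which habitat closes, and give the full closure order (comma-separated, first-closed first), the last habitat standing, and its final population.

Closure order: Fernhollow, Hollowpine, Dunmere, Juniper
Last habitat: Briarlake with 68 animals

Round 1: Briarlake=5 Dunmere=17 Fernhollow=20 Hollowpine=23 Juniper=3 → close Fernhollow (overflow 10)
  20÷4 = 5 each, +1 to first 0
Round 2: Briarlake=10 Dunmere=22 Hollowpine=28 Juniper=8 → close Hollowpine (overflow 13)
  28÷3 = 9 each, +1 to first 1
Round 3: Briarlake=20 Dunmere=31 Juniper=17 → close Dunmere (overflow 18)
  31÷2 = 15 each, +1 to first 1
Round 4: Briarlake=36 Juniper=32 → close Juniper (overflow 25)
  32÷1 = 32 each, +1 to first 0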